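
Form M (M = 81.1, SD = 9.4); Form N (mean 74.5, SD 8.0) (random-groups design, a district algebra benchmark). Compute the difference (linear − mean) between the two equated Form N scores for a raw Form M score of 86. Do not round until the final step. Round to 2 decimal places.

Mean-equated: 86 + (74.5 − 81.1) = 79.40
Linear-equated: (8.0/9.4)(86 − 81.1) + 74.5 = 78.670
Difference = 78.670 − 79.40 = -0.73

-0.73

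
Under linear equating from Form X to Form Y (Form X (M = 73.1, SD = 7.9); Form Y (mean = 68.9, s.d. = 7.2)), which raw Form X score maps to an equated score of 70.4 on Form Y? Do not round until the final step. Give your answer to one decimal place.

Invert y = (SD_Y/SD_X)(x − M_X) + M_Y:
x = (SD_X/SD_Y)(y − M_Y) + M_X = (7.9/7.2)(70.4 − 68.9) + 73.1
x = 1.097222 × 1.500 + 73.1 = 74.7

74.7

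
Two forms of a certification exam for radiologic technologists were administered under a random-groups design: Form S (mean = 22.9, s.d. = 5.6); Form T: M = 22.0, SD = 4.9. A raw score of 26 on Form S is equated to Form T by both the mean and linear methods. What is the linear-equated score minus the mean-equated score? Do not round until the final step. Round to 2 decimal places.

Mean-equated: 26 + (22.0 − 22.9) = 25.10
Linear-equated: (4.9/5.6)(26 − 22.9) + 22.0 = 24.713
Difference = 24.713 − 25.10 = -0.39

-0.39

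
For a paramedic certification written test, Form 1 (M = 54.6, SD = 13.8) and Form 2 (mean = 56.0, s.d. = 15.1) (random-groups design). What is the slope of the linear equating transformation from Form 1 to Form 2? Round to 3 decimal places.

1.094

A = SD_Y / SD_X = 15.1 / 13.8 = 1.094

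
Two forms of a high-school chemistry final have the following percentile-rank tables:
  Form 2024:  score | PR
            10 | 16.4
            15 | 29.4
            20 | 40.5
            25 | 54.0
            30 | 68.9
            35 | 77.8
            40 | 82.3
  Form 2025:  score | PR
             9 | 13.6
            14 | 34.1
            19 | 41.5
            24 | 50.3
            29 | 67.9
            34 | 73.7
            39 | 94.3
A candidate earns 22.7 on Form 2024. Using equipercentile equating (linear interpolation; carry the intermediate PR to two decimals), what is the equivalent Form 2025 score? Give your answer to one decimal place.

PR of 22.7 on Form 2024: 40.5 + (22.7 − 20)/(25 − 20) × (54.0 − 40.5) = 47.79
On Form 2025, PR 47.79 falls between score 19 (PR 41.5) and 24 (PR 50.3).
Interpolate: 19 + (47.79 − 41.5)/(50.3 − 41.5) × (24 − 19) = 22.6

22.6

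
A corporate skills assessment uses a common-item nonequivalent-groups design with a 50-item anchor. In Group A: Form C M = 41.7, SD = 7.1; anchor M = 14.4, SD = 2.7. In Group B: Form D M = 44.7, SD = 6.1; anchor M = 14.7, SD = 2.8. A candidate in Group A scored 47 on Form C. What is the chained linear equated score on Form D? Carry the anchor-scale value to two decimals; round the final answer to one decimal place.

48.4

Form C → anchor (Group A): v = (2.7/7.1)(47 − 41.7) + 14.4 = 16.42
anchor → Form D (Group B): y = (6.1/2.8)(16.42 − 14.7) + 44.7 = 48.4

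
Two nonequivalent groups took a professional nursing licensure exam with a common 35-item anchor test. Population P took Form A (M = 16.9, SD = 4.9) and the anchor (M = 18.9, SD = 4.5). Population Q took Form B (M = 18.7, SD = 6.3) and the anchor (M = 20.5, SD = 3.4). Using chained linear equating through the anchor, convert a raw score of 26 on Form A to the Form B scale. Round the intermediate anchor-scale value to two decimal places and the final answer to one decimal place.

Form A → anchor (Population P): v = (4.5/4.9)(26 − 16.9) + 18.9 = 27.26
anchor → Form B (Population Q): y = (6.3/3.4)(27.26 − 20.5) + 18.7 = 31.2

31.2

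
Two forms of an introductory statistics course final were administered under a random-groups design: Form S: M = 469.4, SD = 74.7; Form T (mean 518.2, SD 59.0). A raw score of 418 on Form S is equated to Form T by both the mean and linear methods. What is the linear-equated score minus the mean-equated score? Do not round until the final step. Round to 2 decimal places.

Mean-equated: 418 + (518.2 − 469.4) = 466.80
Linear-equated: (59.0/74.7)(418 − 469.4) + 518.2 = 477.603
Difference = 477.603 − 466.80 = 10.80

10.80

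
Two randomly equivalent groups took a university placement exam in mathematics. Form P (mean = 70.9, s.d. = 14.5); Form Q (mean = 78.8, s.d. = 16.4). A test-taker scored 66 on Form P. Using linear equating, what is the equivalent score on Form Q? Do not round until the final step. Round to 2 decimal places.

73.26

Linear equating: y = (SD_Y/SD_X)(x − M_X) + M_Y
y = (16.4/14.5)(66 − 70.9) + 78.8
y = 1.131034 × -4.9 + 78.8 = -5.5421 + 78.8 = 73.26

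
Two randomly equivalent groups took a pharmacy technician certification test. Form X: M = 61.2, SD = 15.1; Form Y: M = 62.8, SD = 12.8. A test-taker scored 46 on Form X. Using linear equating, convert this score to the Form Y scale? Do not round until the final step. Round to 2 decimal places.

49.92

Linear equating: y = (SD_Y/SD_X)(x − M_X) + M_Y
y = (12.8/15.1)(46 − 61.2) + 62.8
y = 0.847682 × -15.2 + 62.8 = -12.8848 + 62.8 = 49.92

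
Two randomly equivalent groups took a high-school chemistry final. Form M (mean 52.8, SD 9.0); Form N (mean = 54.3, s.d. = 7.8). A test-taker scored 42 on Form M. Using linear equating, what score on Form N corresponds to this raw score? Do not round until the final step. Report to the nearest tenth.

44.9

Linear equating: y = (SD_Y/SD_X)(x − M_X) + M_Y
y = (7.8/9.0)(42 − 52.8) + 54.3
y = 0.866667 × -10.8 + 54.3 = -9.3600 + 54.3 = 44.9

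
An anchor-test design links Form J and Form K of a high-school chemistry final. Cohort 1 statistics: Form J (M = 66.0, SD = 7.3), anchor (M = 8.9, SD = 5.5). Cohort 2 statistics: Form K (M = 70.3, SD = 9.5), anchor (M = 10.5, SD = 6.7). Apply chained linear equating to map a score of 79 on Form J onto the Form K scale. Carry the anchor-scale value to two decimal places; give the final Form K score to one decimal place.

Form J → anchor (Cohort 1): v = (5.5/7.3)(79 − 66.0) + 8.9 = 18.69
anchor → Form K (Cohort 2): y = (9.5/6.7)(18.69 − 10.5) + 70.3 = 81.9

81.9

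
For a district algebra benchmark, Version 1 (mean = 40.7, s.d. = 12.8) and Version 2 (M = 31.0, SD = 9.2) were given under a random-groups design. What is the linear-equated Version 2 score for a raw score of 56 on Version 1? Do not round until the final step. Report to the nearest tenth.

Linear equating: y = (SD_Y/SD_X)(x − M_X) + M_Y
y = (9.2/12.8)(56 − 40.7) + 31.0
y = 0.718750 × 15.3 + 31.0 = 10.9969 + 31.0 = 42.0

42.0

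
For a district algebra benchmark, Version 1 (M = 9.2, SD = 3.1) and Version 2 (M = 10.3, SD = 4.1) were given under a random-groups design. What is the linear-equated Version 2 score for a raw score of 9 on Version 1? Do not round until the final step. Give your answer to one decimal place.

Linear equating: y = (SD_Y/SD_X)(x − M_X) + M_Y
y = (4.1/3.1)(9 − 9.2) + 10.3
y = 1.322581 × -0.2 + 10.3 = -0.2645 + 10.3 = 10.0

10.0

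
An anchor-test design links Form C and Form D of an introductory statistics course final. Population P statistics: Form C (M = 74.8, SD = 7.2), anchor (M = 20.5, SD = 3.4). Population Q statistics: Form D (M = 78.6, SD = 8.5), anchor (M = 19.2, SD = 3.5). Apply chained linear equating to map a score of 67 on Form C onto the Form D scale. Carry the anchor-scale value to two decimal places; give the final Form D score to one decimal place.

72.8

Form C → anchor (Population P): v = (3.4/7.2)(67 − 74.8) + 20.5 = 16.82
anchor → Form D (Population Q): y = (8.5/3.5)(16.82 − 19.2) + 78.6 = 72.8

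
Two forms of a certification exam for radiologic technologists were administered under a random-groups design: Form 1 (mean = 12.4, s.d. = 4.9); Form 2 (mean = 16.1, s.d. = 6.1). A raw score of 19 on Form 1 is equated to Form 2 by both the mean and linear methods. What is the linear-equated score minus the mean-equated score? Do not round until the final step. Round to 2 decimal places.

Mean-equated: 19 + (16.1 − 12.4) = 22.70
Linear-equated: (6.1/4.9)(19 − 12.4) + 16.1 = 24.316
Difference = 24.316 − 22.70 = 1.62

1.62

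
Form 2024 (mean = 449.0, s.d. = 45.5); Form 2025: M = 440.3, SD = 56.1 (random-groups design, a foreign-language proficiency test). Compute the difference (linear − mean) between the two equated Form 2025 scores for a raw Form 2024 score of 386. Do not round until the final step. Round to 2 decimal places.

-14.68

Mean-equated: 386 + (440.3 − 449.0) = 377.30
Linear-equated: (56.1/45.5)(386 − 449.0) + 440.3 = 362.623
Difference = 362.623 − 377.30 = -14.68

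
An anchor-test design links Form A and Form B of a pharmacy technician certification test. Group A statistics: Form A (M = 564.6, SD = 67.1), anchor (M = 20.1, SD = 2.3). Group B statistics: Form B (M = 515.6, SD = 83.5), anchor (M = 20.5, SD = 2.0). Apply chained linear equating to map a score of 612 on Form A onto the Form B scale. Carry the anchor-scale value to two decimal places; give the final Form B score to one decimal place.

Form A → anchor (Group A): v = (2.3/67.1)(612 − 564.6) + 20.1 = 21.72
anchor → Form B (Group B): y = (83.5/2.0)(21.72 − 20.5) + 515.6 = 566.5

566.5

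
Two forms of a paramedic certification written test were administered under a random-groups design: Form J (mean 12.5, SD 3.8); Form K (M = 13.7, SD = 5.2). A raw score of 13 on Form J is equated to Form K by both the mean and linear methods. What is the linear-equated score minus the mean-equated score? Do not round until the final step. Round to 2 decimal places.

0.18

Mean-equated: 13 + (13.7 − 12.5) = 14.20
Linear-equated: (5.2/3.8)(13 − 12.5) + 13.7 = 14.384
Difference = 14.384 − 14.20 = 0.18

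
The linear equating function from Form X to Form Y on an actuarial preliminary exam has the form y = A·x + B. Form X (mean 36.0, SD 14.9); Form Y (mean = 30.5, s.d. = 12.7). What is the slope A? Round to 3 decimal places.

0.852

A = SD_Y / SD_X = 12.7 / 14.9 = 0.852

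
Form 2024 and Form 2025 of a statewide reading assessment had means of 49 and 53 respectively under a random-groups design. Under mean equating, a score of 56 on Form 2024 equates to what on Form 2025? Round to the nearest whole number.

Mean equating: y = x + (M_Y − M_X) = 56 + (53 − 49) = 60

60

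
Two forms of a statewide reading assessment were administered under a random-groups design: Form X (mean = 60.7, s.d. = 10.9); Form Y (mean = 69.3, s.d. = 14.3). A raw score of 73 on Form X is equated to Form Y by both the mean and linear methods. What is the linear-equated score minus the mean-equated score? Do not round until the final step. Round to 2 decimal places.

3.84

Mean-equated: 73 + (69.3 − 60.7) = 81.60
Linear-equated: (14.3/10.9)(73 − 60.7) + 69.3 = 85.437
Difference = 85.437 − 81.60 = 3.84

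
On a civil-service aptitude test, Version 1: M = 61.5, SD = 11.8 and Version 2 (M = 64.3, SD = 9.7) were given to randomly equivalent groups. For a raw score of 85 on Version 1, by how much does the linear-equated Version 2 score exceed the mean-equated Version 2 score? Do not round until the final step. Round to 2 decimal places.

-4.18

Mean-equated: 85 + (64.3 − 61.5) = 87.80
Linear-equated: (9.7/11.8)(85 − 61.5) + 64.3 = 83.618
Difference = 83.618 − 87.80 = -4.18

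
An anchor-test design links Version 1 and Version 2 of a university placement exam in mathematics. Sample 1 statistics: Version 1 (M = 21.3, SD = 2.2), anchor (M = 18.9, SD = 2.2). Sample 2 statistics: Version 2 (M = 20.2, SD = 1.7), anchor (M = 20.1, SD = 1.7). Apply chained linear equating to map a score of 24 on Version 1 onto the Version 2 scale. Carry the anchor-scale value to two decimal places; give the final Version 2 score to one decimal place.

Version 1 → anchor (Sample 1): v = (2.2/2.2)(24 − 21.3) + 18.9 = 21.60
anchor → Version 2 (Sample 2): y = (1.7/1.7)(21.60 − 20.1) + 20.2 = 21.7

21.7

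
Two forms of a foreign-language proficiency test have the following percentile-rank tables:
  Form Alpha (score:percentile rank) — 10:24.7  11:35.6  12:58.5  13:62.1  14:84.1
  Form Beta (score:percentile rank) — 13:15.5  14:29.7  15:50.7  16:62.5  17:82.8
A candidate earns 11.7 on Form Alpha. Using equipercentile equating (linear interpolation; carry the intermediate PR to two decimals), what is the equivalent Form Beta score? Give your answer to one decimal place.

15.1

PR of 11.7 on Form Alpha: 35.6 + (11.7 − 11)/(12 − 11) × (58.5 − 35.6) = 51.63
On Form Beta, PR 51.63 falls between score 15 (PR 50.7) and 16 (PR 62.5).
Interpolate: 15 + (51.63 − 50.7)/(62.5 − 50.7) × (16 − 15) = 15.1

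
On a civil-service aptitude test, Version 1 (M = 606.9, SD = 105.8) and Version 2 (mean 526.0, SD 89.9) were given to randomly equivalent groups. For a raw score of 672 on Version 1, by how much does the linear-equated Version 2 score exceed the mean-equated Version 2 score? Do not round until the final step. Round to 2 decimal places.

Mean-equated: 672 + (526.0 − 606.9) = 591.10
Linear-equated: (89.9/105.8)(672 − 606.9) + 526.0 = 581.317
Difference = 581.317 − 591.10 = -9.78

-9.78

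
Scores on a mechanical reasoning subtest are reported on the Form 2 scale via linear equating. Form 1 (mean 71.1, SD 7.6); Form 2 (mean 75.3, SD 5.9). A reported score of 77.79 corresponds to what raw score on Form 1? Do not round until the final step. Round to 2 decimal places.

Invert y = (SD_Y/SD_X)(x − M_X) + M_Y:
x = (SD_X/SD_Y)(y − M_Y) + M_X = (7.6/5.9)(77.79 − 75.3) + 71.1
x = 1.288136 × 2.490 + 71.1 = 74.31

74.31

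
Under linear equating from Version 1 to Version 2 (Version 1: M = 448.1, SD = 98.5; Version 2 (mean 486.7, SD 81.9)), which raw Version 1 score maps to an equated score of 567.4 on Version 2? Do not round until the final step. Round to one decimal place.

Invert y = (SD_Y/SD_X)(x − M_X) + M_Y:
x = (SD_X/SD_Y)(y − M_Y) + M_X = (98.5/81.9)(567.4 − 486.7) + 448.1
x = 1.202686 × 80.700 + 448.1 = 545.2

545.2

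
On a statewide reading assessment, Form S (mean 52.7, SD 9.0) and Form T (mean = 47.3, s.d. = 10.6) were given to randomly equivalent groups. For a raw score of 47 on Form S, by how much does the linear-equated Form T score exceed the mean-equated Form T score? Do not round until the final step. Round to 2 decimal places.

-1.01

Mean-equated: 47 + (47.3 − 52.7) = 41.60
Linear-equated: (10.6/9.0)(47 − 52.7) + 47.3 = 40.587
Difference = 40.587 − 41.60 = -1.01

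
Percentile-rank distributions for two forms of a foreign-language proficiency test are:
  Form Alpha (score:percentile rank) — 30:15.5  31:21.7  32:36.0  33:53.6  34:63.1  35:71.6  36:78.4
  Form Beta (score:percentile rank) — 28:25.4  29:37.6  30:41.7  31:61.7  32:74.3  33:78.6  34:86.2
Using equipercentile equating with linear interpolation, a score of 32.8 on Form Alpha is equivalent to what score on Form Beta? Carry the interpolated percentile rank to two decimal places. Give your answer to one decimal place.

PR of 32.8 on Form Alpha: 36.0 + (32.8 − 32)/(33 − 32) × (53.6 − 36.0) = 50.08
On Form Beta, PR 50.08 falls between score 30 (PR 41.7) and 31 (PR 61.7).
Interpolate: 30 + (50.08 − 41.7)/(61.7 − 41.7) × (31 − 30) = 30.4

30.4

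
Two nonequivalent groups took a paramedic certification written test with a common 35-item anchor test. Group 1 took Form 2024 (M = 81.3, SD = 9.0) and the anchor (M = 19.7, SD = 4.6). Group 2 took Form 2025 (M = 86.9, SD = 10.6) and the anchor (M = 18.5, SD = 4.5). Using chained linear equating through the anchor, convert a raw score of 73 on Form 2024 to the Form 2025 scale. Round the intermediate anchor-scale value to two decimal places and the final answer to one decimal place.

79.7

Form 2024 → anchor (Group 1): v = (4.6/9.0)(73 − 81.3) + 19.7 = 15.46
anchor → Form 2025 (Group 2): y = (10.6/4.5)(15.46 − 18.5) + 86.9 = 79.7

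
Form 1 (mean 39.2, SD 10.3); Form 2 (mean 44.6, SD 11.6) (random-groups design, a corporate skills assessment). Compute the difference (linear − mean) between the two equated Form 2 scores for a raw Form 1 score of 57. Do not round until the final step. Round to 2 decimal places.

2.25

Mean-equated: 57 + (44.6 − 39.2) = 62.40
Linear-equated: (11.6/10.3)(57 − 39.2) + 44.6 = 64.647
Difference = 64.647 − 62.40 = 2.25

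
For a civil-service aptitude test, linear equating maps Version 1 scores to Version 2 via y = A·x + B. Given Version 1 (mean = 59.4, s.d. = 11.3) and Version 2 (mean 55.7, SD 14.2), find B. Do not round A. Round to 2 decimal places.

-18.94

A = SD_Y / SD_X = 14.2 / 11.3 = 1.256637
B = M_Y − A·M_X = 55.7 − 1.256637 × 59.4 = -18.94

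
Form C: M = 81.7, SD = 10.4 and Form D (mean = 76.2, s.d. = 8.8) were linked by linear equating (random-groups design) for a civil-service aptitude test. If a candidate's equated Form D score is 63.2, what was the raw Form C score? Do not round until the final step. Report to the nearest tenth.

66.3

Invert y = (SD_Y/SD_X)(x − M_X) + M_Y:
x = (SD_X/SD_Y)(y − M_Y) + M_X = (10.4/8.8)(63.2 − 76.2) + 81.7
x = 1.181818 × -13.000 + 81.7 = 66.3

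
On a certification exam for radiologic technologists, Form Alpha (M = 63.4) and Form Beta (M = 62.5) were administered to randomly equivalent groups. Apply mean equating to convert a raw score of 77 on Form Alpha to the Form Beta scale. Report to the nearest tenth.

Mean equating: y = x + (M_Y − M_X) = 77 + (62.5 − 63.4) = 76.1

76.1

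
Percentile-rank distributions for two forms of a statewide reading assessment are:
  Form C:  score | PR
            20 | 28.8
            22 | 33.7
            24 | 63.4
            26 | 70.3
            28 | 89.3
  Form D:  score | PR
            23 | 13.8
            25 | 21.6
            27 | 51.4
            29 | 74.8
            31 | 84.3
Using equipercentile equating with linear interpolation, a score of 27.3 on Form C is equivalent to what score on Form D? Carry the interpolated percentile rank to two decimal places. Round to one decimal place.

30.7

PR of 27.3 on Form C: 70.3 + (27.3 − 26)/(28 − 26) × (89.3 − 70.3) = 82.65
On Form D, PR 82.65 falls between score 29 (PR 74.8) and 31 (PR 84.3).
Interpolate: 29 + (82.65 − 74.8)/(84.3 − 74.8) × (31 − 29) = 30.7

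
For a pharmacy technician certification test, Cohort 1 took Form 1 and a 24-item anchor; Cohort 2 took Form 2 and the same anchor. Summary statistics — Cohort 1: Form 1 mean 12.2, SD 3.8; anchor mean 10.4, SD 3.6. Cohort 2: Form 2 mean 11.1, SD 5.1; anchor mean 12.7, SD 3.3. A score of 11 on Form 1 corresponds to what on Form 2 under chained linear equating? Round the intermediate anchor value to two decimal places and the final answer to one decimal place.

5.8

Form 1 → anchor (Cohort 1): v = (3.6/3.8)(11 − 12.2) + 10.4 = 9.26
anchor → Form 2 (Cohort 2): y = (5.1/3.3)(9.26 − 12.7) + 11.1 = 5.8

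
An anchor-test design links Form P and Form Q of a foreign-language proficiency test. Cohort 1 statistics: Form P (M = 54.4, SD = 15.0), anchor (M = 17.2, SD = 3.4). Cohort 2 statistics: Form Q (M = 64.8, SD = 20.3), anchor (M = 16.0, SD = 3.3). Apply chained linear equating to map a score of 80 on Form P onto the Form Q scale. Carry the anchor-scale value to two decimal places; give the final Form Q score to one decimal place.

107.9

Form P → anchor (Cohort 1): v = (3.4/15.0)(80 − 54.4) + 17.2 = 23.00
anchor → Form Q (Cohort 2): y = (20.3/3.3)(23.00 − 16.0) + 64.8 = 107.9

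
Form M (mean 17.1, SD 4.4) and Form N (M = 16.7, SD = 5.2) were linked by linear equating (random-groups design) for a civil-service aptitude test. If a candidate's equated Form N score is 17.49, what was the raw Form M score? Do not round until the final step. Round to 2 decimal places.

17.77

Invert y = (SD_Y/SD_X)(x − M_X) + M_Y:
x = (SD_X/SD_Y)(y − M_Y) + M_X = (4.4/5.2)(17.49 − 16.7) + 17.1
x = 0.846154 × 0.790 + 17.1 = 17.77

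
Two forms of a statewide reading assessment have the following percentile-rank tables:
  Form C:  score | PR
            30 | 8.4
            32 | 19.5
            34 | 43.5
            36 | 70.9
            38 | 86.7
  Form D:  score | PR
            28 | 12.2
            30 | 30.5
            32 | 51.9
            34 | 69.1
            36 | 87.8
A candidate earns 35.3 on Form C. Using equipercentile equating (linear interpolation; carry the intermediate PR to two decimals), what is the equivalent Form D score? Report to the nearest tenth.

PR of 35.3 on Form C: 43.5 + (35.3 − 34)/(36 − 34) × (70.9 − 43.5) = 61.31
On Form D, PR 61.31 falls between score 32 (PR 51.9) and 34 (PR 69.1).
Interpolate: 32 + (61.31 − 51.9)/(69.1 − 51.9) × (34 − 32) = 33.1

33.1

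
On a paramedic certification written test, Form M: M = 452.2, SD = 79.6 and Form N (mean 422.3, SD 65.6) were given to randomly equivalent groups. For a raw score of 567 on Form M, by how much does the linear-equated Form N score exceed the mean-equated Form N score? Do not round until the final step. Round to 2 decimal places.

-20.19

Mean-equated: 567 + (422.3 − 452.2) = 537.10
Linear-equated: (65.6/79.6)(567 − 452.2) + 422.3 = 516.909
Difference = 516.909 − 537.10 = -20.19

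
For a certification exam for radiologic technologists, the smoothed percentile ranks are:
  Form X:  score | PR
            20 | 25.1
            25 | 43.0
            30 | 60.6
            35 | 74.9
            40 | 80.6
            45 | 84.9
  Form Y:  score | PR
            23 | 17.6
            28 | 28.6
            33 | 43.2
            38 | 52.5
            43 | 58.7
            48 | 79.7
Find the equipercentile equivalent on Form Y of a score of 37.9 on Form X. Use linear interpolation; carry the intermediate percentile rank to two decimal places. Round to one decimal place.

47.6

PR of 37.9 on Form X: 74.9 + (37.9 − 35)/(40 − 35) × (80.6 − 74.9) = 78.21
On Form Y, PR 78.21 falls between score 43 (PR 58.7) and 48 (PR 79.7).
Interpolate: 43 + (78.21 − 58.7)/(79.7 − 58.7) × (48 − 43) = 47.6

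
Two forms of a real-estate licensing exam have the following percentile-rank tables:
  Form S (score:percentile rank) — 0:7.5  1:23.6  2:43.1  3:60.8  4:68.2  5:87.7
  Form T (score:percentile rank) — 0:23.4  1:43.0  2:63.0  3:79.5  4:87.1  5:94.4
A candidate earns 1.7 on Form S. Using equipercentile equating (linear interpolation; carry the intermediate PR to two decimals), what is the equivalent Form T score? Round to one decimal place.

PR of 1.7 on Form S: 23.6 + (1.7 − 1)/(2 − 1) × (43.1 − 23.6) = 37.25
On Form T, PR 37.25 falls between score 0 (PR 23.4) and 1 (PR 43.0).
Interpolate: 0 + (37.25 − 23.4)/(43.0 − 23.4) × (1 − 0) = 0.7

0.7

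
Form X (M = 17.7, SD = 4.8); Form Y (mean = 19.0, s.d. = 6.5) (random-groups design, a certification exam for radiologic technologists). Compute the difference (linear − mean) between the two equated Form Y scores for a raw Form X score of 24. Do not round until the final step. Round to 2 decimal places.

Mean-equated: 24 + (19.0 − 17.7) = 25.30
Linear-equated: (6.5/4.8)(24 − 17.7) + 19.0 = 27.531
Difference = 27.531 − 25.30 = 2.23

2.23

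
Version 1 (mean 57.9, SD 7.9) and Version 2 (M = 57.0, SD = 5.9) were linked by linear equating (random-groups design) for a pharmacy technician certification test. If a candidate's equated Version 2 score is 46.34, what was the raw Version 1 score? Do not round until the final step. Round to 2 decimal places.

Invert y = (SD_Y/SD_X)(x − M_X) + M_Y:
x = (SD_X/SD_Y)(y − M_Y) + M_X = (7.9/5.9)(46.34 − 57.0) + 57.9
x = 1.338983 × -10.660 + 57.9 = 43.63

43.63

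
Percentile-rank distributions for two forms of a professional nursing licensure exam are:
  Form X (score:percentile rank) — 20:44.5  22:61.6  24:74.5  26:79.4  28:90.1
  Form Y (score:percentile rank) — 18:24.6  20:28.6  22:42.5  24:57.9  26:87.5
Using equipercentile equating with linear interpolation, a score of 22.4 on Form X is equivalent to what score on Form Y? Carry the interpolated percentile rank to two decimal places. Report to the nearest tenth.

PR of 22.4 on Form X: 61.6 + (22.4 − 22)/(24 − 22) × (74.5 − 61.6) = 64.18
On Form Y, PR 64.18 falls between score 24 (PR 57.9) and 26 (PR 87.5).
Interpolate: 24 + (64.18 − 57.9)/(87.5 − 57.9) × (26 − 24) = 24.4

24.4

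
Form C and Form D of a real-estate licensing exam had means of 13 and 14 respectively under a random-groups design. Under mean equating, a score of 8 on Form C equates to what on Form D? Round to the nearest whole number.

9

Mean equating: y = x + (M_Y − M_X) = 8 + (14 − 13) = 9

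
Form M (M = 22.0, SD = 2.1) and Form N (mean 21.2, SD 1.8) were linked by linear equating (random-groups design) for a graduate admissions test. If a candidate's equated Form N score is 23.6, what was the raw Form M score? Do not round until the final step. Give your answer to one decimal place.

Invert y = (SD_Y/SD_X)(x − M_X) + M_Y:
x = (SD_X/SD_Y)(y − M_Y) + M_X = (2.1/1.8)(23.6 − 21.2) + 22.0
x = 1.166667 × 2.400 + 22.0 = 24.8

24.8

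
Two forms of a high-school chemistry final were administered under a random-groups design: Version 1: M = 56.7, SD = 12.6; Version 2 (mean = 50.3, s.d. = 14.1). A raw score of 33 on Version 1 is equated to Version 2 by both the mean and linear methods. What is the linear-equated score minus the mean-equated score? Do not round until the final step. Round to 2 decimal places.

-2.82

Mean-equated: 33 + (50.3 − 56.7) = 26.60
Linear-equated: (14.1/12.6)(33 − 56.7) + 50.3 = 23.779
Difference = 23.779 − 26.60 = -2.82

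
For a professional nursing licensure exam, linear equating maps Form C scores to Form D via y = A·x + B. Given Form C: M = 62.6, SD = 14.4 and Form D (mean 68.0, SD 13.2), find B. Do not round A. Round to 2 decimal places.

10.62

A = SD_Y / SD_X = 13.2 / 14.4 = 0.916667
B = M_Y − A·M_X = 68.0 − 0.916667 × 62.6 = 10.62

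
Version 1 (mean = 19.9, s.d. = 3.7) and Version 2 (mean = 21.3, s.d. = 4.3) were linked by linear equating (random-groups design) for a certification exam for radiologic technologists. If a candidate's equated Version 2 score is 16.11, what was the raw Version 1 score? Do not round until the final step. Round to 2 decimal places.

15.43

Invert y = (SD_Y/SD_X)(x − M_X) + M_Y:
x = (SD_X/SD_Y)(y − M_Y) + M_X = (3.7/4.3)(16.11 − 21.3) + 19.9
x = 0.860465 × -5.190 + 19.9 = 15.43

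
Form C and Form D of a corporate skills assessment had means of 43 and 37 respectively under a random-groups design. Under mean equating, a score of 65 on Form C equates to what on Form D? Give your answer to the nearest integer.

Mean equating: y = x + (M_Y − M_X) = 65 + (37 − 43) = 59

59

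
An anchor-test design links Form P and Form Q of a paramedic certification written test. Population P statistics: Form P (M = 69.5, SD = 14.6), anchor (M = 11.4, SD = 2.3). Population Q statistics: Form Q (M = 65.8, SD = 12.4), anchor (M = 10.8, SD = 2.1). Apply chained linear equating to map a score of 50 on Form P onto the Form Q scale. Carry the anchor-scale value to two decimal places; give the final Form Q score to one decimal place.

51.2

Form P → anchor (Population P): v = (2.3/14.6)(50 − 69.5) + 11.4 = 8.33
anchor → Form Q (Population Q): y = (12.4/2.1)(8.33 − 10.8) + 65.8 = 51.2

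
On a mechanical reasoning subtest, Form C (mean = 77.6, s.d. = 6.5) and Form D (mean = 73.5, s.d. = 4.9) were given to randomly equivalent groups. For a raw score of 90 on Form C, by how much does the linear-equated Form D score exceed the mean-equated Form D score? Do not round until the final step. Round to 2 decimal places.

-3.05

Mean-equated: 90 + (73.5 − 77.6) = 85.90
Linear-equated: (4.9/6.5)(90 − 77.6) + 73.5 = 82.848
Difference = 82.848 − 85.90 = -3.05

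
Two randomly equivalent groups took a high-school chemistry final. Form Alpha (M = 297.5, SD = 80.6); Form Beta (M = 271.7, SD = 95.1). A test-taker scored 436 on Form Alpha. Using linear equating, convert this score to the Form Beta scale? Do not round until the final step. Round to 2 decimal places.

Linear equating: y = (SD_Y/SD_X)(x − M_X) + M_Y
y = (95.1/80.6)(436 − 297.5) + 271.7
y = 1.179901 × 138.5 + 271.7 = 163.4163 + 271.7 = 435.12

435.12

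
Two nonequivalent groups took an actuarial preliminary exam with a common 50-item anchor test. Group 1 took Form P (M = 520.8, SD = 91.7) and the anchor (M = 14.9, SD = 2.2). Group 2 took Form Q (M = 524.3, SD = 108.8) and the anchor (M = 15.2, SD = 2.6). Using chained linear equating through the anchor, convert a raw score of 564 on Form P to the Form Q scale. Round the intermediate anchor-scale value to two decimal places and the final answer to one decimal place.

Form P → anchor (Group 1): v = (2.2/91.7)(564 − 520.8) + 14.9 = 15.94
anchor → Form Q (Group 2): y = (108.8/2.6)(15.94 − 15.2) + 524.3 = 555.3

555.3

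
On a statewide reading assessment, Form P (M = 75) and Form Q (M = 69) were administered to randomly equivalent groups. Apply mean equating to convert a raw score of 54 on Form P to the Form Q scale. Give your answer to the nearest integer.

48

Mean equating: y = x + (M_Y − M_X) = 54 + (69 − 75) = 48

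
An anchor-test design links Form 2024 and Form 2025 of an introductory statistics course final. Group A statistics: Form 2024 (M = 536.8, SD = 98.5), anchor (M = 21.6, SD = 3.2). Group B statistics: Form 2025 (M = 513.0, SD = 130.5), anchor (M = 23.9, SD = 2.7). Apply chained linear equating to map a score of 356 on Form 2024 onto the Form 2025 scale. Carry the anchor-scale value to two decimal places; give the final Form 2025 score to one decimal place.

118.1

Form 2024 → anchor (Group A): v = (3.2/98.5)(356 − 536.8) + 21.6 = 15.73
anchor → Form 2025 (Group B): y = (130.5/2.7)(15.73 − 23.9) + 513.0 = 118.1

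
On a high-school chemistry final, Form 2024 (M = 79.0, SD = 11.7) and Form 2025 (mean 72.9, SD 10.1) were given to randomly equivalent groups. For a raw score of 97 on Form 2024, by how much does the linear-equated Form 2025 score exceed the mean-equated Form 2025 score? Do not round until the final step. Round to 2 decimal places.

-2.46

Mean-equated: 97 + (72.9 − 79.0) = 90.90
Linear-equated: (10.1/11.7)(97 − 79.0) + 72.9 = 88.438
Difference = 88.438 − 90.90 = -2.46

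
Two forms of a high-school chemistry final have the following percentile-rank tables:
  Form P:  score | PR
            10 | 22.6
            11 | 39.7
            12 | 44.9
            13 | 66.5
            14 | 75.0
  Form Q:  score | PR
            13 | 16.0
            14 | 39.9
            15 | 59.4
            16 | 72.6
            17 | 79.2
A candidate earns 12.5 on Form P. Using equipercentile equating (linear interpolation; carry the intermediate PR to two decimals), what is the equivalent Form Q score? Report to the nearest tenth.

PR of 12.5 on Form P: 44.9 + (12.5 − 12)/(13 − 12) × (66.5 − 44.9) = 55.70
On Form Q, PR 55.70 falls between score 14 (PR 39.9) and 15 (PR 59.4).
Interpolate: 14 + (55.70 − 39.9)/(59.4 − 39.9) × (15 − 14) = 14.8

14.8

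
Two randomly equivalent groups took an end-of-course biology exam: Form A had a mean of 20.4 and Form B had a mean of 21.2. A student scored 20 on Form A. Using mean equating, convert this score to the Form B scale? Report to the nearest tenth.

Mean equating: y = x + (M_Y − M_X) = 20 + (21.2 − 20.4) = 20.8

20.8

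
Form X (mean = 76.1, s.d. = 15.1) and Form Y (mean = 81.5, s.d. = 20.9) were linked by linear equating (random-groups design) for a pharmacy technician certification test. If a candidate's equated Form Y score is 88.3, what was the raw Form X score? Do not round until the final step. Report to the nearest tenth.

81.0

Invert y = (SD_Y/SD_X)(x − M_X) + M_Y:
x = (SD_X/SD_Y)(y − M_Y) + M_X = (15.1/20.9)(88.3 − 81.5) + 76.1
x = 0.722488 × 6.800 + 76.1 = 81.0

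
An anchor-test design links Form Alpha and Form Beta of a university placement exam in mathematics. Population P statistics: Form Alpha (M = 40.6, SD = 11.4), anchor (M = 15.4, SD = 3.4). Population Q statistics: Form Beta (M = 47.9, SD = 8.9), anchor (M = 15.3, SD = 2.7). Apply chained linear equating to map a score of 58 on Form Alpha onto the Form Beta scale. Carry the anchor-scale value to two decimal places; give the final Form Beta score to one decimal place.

Form Alpha → anchor (Population P): v = (3.4/11.4)(58 − 40.6) + 15.4 = 20.59
anchor → Form Beta (Population Q): y = (8.9/2.7)(20.59 − 15.3) + 47.9 = 65.3

65.3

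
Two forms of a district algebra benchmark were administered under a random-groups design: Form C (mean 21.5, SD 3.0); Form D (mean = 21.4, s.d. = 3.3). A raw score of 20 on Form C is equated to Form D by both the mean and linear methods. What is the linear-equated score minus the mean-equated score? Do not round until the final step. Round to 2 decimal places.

-0.15

Mean-equated: 20 + (21.4 − 21.5) = 19.90
Linear-equated: (3.3/3.0)(20 − 21.5) + 21.4 = 19.750
Difference = 19.750 − 19.90 = -0.15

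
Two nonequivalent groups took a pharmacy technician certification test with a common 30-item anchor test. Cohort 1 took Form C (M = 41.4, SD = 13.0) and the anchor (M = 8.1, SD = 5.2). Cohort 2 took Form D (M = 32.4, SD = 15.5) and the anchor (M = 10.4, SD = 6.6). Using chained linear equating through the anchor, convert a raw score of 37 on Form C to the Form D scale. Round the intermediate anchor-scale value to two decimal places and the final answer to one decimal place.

22.9

Form C → anchor (Cohort 1): v = (5.2/13.0)(37 − 41.4) + 8.1 = 6.34
anchor → Form D (Cohort 2): y = (15.5/6.6)(6.34 − 10.4) + 32.4 = 22.9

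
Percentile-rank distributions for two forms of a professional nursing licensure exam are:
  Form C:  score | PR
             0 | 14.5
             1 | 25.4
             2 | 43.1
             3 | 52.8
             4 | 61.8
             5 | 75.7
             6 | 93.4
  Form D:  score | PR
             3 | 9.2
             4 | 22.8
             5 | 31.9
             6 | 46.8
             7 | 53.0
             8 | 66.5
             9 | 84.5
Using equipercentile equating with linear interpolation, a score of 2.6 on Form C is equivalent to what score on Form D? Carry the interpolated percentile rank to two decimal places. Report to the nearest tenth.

6.3

PR of 2.6 on Form C: 43.1 + (2.6 − 2)/(3 − 2) × (52.8 − 43.1) = 48.92
On Form D, PR 48.92 falls between score 6 (PR 46.8) and 7 (PR 53.0).
Interpolate: 6 + (48.92 − 46.8)/(53.0 − 46.8) × (7 − 6) = 6.3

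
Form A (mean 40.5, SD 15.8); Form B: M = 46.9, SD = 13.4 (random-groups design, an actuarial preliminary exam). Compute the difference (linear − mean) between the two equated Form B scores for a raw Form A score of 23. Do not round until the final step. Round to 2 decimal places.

2.66

Mean-equated: 23 + (46.9 − 40.5) = 29.40
Linear-equated: (13.4/15.8)(23 − 40.5) + 46.9 = 32.058
Difference = 32.058 − 29.40 = 2.66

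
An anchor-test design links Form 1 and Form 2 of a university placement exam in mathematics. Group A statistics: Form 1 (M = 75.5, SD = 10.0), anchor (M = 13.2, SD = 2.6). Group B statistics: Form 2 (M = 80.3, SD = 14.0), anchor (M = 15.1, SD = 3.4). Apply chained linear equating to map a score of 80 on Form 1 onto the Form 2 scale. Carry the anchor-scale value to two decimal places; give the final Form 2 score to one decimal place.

Form 1 → anchor (Group A): v = (2.6/10.0)(80 − 75.5) + 13.2 = 14.37
anchor → Form 2 (Group B): y = (14.0/3.4)(14.37 − 15.1) + 80.3 = 77.3

77.3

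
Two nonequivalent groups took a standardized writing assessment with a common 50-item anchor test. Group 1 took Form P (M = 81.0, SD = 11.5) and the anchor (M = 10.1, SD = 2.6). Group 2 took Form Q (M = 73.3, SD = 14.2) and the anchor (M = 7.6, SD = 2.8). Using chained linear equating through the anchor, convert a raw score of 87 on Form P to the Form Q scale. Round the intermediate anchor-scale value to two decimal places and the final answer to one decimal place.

92.9

Form P → anchor (Group 1): v = (2.6/11.5)(87 − 81.0) + 10.1 = 11.46
anchor → Form Q (Group 2): y = (14.2/2.8)(11.46 − 7.6) + 73.3 = 92.9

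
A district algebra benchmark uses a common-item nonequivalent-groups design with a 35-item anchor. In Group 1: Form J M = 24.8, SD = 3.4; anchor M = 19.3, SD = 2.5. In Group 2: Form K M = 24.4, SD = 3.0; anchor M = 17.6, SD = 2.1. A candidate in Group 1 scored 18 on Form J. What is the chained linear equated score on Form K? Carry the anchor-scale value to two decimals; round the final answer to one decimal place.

19.7

Form J → anchor (Group 1): v = (2.5/3.4)(18 − 24.8) + 19.3 = 14.30
anchor → Form K (Group 2): y = (3.0/2.1)(14.30 − 17.6) + 24.4 = 19.7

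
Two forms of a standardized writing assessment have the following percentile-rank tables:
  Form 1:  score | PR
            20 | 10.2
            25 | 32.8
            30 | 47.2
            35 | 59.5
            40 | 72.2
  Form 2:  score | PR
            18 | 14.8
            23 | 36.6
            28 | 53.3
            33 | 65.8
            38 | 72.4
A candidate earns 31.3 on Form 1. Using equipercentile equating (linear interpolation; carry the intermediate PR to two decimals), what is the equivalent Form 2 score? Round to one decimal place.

27.1

PR of 31.3 on Form 1: 47.2 + (31.3 − 30)/(35 − 30) × (59.5 − 47.2) = 50.40
On Form 2, PR 50.40 falls between score 23 (PR 36.6) and 28 (PR 53.3).
Interpolate: 23 + (50.40 − 36.6)/(53.3 − 36.6) × (28 − 23) = 27.1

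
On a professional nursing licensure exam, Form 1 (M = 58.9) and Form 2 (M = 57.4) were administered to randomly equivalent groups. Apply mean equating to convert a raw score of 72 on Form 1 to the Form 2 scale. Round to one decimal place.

70.5

Mean equating: y = x + (M_Y − M_X) = 72 + (57.4 − 58.9) = 70.5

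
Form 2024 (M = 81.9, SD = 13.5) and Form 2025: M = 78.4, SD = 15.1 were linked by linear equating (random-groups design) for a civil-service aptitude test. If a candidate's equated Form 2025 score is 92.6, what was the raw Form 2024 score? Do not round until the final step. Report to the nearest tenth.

94.6

Invert y = (SD_Y/SD_X)(x − M_X) + M_Y:
x = (SD_X/SD_Y)(y − M_Y) + M_X = (13.5/15.1)(92.6 − 78.4) + 81.9
x = 0.894040 × 14.200 + 81.9 = 94.6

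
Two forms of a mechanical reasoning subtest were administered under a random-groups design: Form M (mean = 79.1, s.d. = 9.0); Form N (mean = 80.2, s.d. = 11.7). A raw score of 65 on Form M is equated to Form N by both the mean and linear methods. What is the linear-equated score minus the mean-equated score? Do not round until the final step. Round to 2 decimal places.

Mean-equated: 65 + (80.2 − 79.1) = 66.10
Linear-equated: (11.7/9.0)(65 − 79.1) + 80.2 = 61.870
Difference = 61.870 − 66.10 = -4.23

-4.23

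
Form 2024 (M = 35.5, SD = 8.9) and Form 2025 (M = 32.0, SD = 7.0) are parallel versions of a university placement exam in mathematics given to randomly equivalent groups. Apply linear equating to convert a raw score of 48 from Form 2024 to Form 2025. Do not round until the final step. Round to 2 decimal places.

41.83

Linear equating: y = (SD_Y/SD_X)(x − M_X) + M_Y
y = (7.0/8.9)(48 − 35.5) + 32.0
y = 0.786517 × 12.5 + 32.0 = 9.8315 + 32.0 = 41.83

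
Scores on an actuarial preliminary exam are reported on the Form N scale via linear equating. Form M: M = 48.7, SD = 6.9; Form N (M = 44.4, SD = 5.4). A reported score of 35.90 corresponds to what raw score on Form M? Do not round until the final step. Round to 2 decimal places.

Invert y = (SD_Y/SD_X)(x − M_X) + M_Y:
x = (SD_X/SD_Y)(y − M_Y) + M_X = (6.9/5.4)(35.90 − 44.4) + 48.7
x = 1.277778 × -8.500 + 48.7 = 37.84

37.84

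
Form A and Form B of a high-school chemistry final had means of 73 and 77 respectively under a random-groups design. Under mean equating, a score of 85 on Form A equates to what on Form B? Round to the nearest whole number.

Mean equating: y = x + (M_Y − M_X) = 85 + (77 − 73) = 89

89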